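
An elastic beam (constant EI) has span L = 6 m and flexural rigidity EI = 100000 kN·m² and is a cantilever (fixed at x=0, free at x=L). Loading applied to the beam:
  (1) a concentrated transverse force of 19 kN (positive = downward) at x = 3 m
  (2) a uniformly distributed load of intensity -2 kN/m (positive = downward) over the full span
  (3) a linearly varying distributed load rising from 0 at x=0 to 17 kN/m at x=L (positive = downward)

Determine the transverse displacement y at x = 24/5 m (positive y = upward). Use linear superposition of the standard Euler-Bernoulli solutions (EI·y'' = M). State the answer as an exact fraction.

y(24/5) = -48666789/3125000000 m

Load 1 — point force P=19 kN at a=3 m (b=L-a=3):
  y_1 = -Pa²(3x-a)/(6EI)  [x>a] = -19·3²·(3·(24/5)-3)/(6·100000) = -3249/1000000 m
Load 2 — uniform load w=-2 kN/m over full span:
  y_2 = -wx²(x²-4Lx+6L²)/(24EI) = -(-2)·(24/5)²·((24/5)²-4·6·(24/5)+6·6²)/(24·100000) = 4644/1953125 m
Load 3 — triangular load w₀=17 kN/m (0→w₀ over full span):
  y_3 = (w₀Lx³/12-w₀L²x²/6-w₀x⁵/(120L))/EI = (17·6·(24/5)³/12-17·6²·(24/5)²/6-17·(24/5)⁵/(120·6))/100000 = -717876/48828125 m
Superposition: y = Σ y_i = -48666789/3125000000 m ≈ -0.015573 m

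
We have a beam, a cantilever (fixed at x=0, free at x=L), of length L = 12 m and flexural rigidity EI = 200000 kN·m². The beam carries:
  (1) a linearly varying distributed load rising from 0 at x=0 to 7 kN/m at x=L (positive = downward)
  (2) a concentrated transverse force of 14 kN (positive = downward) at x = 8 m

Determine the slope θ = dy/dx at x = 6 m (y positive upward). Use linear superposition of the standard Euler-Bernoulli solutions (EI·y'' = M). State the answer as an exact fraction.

Load 1 — triangular load w₀=7 kN/m (0→w₀ over full span):
  θ_1 = (w₀Lx²/4-w₀L²x/3-w₀x⁴/(24L))/EI = (7·12·6²/4-7·12²·6/3-7·6⁴/(24·12))/200000 = -2583/400000 rad
Load 2 — point force P=14 kN at a=8 m (b=L-a=4):
  θ_2 = -Px(2a-x)/(2EI)  [x≤a] = -14·6·(2·8-6)/(2·200000) = -21/10000 rad
Superposition: θ = Σ θ_i = -3423/400000 rad ≈ -0.008557 rad

θ(6) = -3423/400000 rad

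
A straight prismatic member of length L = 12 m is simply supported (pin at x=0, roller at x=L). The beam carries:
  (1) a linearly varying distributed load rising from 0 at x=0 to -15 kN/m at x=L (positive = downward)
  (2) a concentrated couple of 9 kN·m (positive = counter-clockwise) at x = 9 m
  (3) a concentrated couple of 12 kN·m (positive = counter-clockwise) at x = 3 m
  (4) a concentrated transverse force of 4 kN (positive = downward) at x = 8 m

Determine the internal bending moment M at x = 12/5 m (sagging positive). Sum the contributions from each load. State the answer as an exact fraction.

M(12/5) = -1543/25 kN·m

Load 1 — triangular load w₀=-15 kN/m (0→w₀ over full span):
  M_1 = w₀Lx/6 - w₀x³/(6L) = (-15)·12·(12/5)/6 - (-15)·(12/5)³/(6·12) = -1728/25 kN·m
Load 2 — applied couple M₀=9 kN·m at a=9 m (b=L-a=3):
  M_2 = M₀x/L  [x≤a] = 9·(12/5)/12 = 9/5 kN·m
Load 3 — applied couple M₀=12 kN·m at a=3 m (b=L-a=9):
  M_3 = M₀x/L  [x≤a] = 12·(12/5)/12 = 12/5 kN·m
Load 4 — point force P=4 kN at a=8 m (b=L-a=4):
  M_4 = Pbx/L  [x≤a] = 4·4·(12/5)/12 = 16/5 kN·m
Superposition: M = Σ M_i = -1543/25 kN·m ≈ -61.720000 kN·m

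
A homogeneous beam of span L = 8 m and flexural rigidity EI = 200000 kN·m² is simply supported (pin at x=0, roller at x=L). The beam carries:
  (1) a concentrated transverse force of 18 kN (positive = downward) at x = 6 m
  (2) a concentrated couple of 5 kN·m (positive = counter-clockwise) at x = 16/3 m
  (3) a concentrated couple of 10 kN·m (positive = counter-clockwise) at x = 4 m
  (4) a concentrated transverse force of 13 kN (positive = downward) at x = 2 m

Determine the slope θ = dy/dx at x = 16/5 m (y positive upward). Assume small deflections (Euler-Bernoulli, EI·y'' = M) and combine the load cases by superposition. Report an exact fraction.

θ(16/5) = -2257/18000000 rad

Load 1 — point force P=18 kN at a=6 m (b=L-a=2):
  θ_1 = -Pb(L²-b²-3x²)/(6LEI)  [x≤a] = -18·2·(8²-2²-3·(16/5)²)/(6·8·200000) = -549/5000000 rad
Load 2 — applied couple M₀=5 kN·m at a=16/3 m (b=L-a=8/3):
  θ_2 = (M₀x²/(2L)+C₁)/EI  [x≤a] with C₁=M₀(3b²-L²)/(6L)=-40/9 = (5·(16/5)²/(2·8)+(-40/9))/200000 = -7/1125000 rad
Load 3 — applied couple M₀=10 kN·m at a=4 m (b=L-a=4):
  θ_3 = (M₀x²/(2L)+C₁)/EI  [x≤a] with C₁=M₀(3b²-L²)/(6L)=-10/3 = (10·(16/5)²/(2·8)+(-10/3))/200000 = 23/1500000 rad
Load 4 — point force P=13 kN at a=2 m (b=L-a=6):
  θ_4 = -Pa(2L²-6Lx+3x²+a²)/(6LEI)  [x>a] = -13·2·(2·8²-6·8·(16/5)+3·(16/5)²+2²)/(6·8·200000) = -247/10000000 rad
Superposition: θ = Σ θ_i = -2257/18000000 rad ≈ -0.000125 rad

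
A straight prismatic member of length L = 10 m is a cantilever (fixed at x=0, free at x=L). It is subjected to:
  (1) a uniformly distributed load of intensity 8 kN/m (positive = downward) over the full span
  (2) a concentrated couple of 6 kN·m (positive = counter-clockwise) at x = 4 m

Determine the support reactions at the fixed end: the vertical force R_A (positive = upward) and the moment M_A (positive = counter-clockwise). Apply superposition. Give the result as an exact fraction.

Load 1 — uniform load w=8 kN/m over full span:
  R_A = wL = 8·10 = 80 kN
  M_A = wL²/2 = 8·10²/2 = 400 kN·m
Load 2 — applied couple M₀=6 kN·m at a=4 m (b=L-a=6):
  R_A = 0 kN
  M_A = -M₀ = -6 kN·m
Superposition: R_A = 80 kN, M_A = 394 kN·m

R_A = 80 kN, M_A = 394 kN·m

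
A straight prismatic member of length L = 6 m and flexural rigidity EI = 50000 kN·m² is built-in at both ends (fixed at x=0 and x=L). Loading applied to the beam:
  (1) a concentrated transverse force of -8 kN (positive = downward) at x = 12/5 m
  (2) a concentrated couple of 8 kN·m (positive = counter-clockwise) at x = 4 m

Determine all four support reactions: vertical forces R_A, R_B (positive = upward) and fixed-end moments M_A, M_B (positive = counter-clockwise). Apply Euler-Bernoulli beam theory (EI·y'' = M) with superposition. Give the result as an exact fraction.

R_A = -3832/1125 kN, M_A = -1592/375 kN·m, R_B = -5168/1125 kN, M_B = 576/125 kN·m

Load 1 — point force P=-8 kN at a=12/5 m (b=L-a=18/5):
  R_A = Pb²(3a+b)/L³ = (-8)·(18/5)²·(3·(12/5)+(18/5))/6³ = -648/125 kN
  M_A = Pab²/L² = (-8)·(12/5)·(18/5)²/6² = -864/125 kN·m
  R_B = Pa²(a+3b)/L³ = (-8)·(12/5)²·((12/5)+3·(18/5))/6³ = -352/125 kN
  M_B = -Pa²b/L² = -(-8)·(12/5)²·(18/5)/6² = 576/125 kN·m
Load 2 — applied couple M₀=8 kN·m at a=4 m (b=L-a=2):
  R_A = 6M₀ab/L³ = 6·8·4·2/6³ = 16/9 kN
  M_A = M₀b(2a-b)/L² = 8·2·(2·4-2)/6² = 8/3 kN·m
  R_B = -6M₀ab/L³ = -6·8·4·2/6³ = -16/9 kN
  M_B = M₀a(2b-a)/L² = 8·4·(2·2-4)/6² = 0 kN·m
Superposition: R_A = -3832/1125 kN, M_A = -1592/375 kN·m, R_B = -5168/1125 kN, M_B = 576/125 kN·m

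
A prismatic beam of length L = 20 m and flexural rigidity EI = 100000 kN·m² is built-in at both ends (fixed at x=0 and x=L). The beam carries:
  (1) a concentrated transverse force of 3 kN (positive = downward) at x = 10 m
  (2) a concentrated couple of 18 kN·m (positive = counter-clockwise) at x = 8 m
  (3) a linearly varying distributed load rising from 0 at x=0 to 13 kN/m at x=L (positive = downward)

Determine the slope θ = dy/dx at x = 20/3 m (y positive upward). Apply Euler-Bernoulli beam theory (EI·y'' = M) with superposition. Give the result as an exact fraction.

Load 1 — point force P=3 kN at a=10 m (b=L-a=10):
  θ_1 = -Pb²x(2aL-(3a+b)x)/(2L³EI)  [x≤a] = -3·10²·(20/3)·(2·10·20-(3·10+10)·(20/3))/(2·20³·100000) = -1/6000 rad
Load 2 — applied couple M₀=18 kN·m at a=8 m (b=L-a=12):
  θ_2 = (R_Ax²/2 - M_Ax)/EI  [x≤a] with R_A=162/125, M_A=54/25 = ((162/125)·(20/3)²/2 - (54/25)·(20/3))/100000 = 9/62500 rad
Load 3 — triangular load w₀=13 kN/m (0→w₀ over full span):
  θ_3 = -w₀(2x(L-x)(L-2x)(x+2L)+x²(L-x)²)/(120LEI) = -13·(2·(20/3)·(20-(20/3))·(20-2·(20/3))·((20/3)+2·20)+(20/3)²·(20-(20/3))²)/(120·20·100000) = -104/30375 rad
Superposition: θ = Σ θ_i = -209377/60750000 rad ≈ -0.003447 rad

θ(20/3) = -209377/60750000 rad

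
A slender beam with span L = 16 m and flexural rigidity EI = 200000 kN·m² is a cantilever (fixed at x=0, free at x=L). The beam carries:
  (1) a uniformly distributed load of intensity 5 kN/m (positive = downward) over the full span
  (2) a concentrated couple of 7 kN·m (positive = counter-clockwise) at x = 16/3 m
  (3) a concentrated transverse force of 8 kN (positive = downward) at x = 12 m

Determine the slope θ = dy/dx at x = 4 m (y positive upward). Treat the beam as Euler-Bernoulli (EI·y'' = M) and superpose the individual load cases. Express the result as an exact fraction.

θ(4) = -1699/150000 rad

Load 1 — uniform load w=5 kN/m over full span:
  θ_1 = -wx(x²-3Lx+3L²)/(6EI) = -5·4·(4²-3·16·4+3·16²)/(6·200000) = -37/3750 rad
Load 2 — applied couple M₀=7 kN·m at a=16/3 m (b=L-a=32/3):
  θ_2 = M₀x/EI  [x≤a] = 7·4/200000 = 7/50000 rad
Load 3 — point force P=8 kN at a=12 m (b=L-a=4):
  θ_3 = -Px(2a-x)/(2EI)  [x≤a] = -8·4·(2·12-4)/(2·200000) = -1/625 rad
Superposition: θ = Σ θ_i = -1699/150000 rad ≈ -0.011327 rad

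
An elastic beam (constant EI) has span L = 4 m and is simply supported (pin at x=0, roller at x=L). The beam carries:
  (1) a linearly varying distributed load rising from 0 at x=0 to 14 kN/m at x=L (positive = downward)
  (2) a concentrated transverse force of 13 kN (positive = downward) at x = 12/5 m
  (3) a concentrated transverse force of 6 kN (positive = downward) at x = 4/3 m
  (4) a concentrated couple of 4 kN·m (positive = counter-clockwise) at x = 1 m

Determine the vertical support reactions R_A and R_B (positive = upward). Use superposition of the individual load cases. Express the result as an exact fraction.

R_A = 293/15 kN, R_B = 412/15 kN

Load 1 — triangular load w₀=14 kN/m (0→w₀ over full span):
  R_A = w₀L/6 = 14·4/6 = 28/3 kN
  R_B = w₀L/3 = 14·4/3 = 56/3 kN
Load 2 — point force P=13 kN at a=12/5 m (b=L-a=8/5):
  R_A = Pb/L = 13·(8/5)/4 = 26/5 kN
  R_B = Pa/L = 13·(12/5)/4 = 39/5 kN
Load 3 — point force P=6 kN at a=4/3 m (b=L-a=8/3):
  R_A = Pb/L = 6·(8/3)/4 = 4 kN
  R_B = Pa/L = 6·(4/3)/4 = 2 kN
Load 4 — applied couple M₀=4 kN·m at a=1 m (b=L-a=3):
  R_A = M₀/L = 4/4 = 1 kN
  R_B = -M₀/L = -4/4 = -1 kN
Superposition: R_A = 293/15 kN, R_B = 412/15 kN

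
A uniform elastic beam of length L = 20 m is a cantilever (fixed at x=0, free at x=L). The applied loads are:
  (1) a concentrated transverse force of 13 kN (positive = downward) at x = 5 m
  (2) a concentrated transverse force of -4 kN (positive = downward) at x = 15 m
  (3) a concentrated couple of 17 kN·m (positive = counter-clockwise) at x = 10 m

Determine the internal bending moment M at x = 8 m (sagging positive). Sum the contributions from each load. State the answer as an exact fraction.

Load 1 — point force P=13 kN at a=5 m (b=L-a=15):
  M_1 = 0  [x>a] = 0 kN·m
Load 2 — point force P=-4 kN at a=15 m (b=L-a=5):
  M_2 = -P(a-x)  [x≤a] = -(-4)·(15-8) = 28 kN·m
Load 3 — applied couple M₀=17 kN·m at a=10 m (b=L-a=10):
  M_3 = M₀  [x≤a] = 17 = 17 kN·m
Superposition: M = Σ M_i = 45 kN·m ≈ 45.000000 kN·m

M(8) = 45 kN·m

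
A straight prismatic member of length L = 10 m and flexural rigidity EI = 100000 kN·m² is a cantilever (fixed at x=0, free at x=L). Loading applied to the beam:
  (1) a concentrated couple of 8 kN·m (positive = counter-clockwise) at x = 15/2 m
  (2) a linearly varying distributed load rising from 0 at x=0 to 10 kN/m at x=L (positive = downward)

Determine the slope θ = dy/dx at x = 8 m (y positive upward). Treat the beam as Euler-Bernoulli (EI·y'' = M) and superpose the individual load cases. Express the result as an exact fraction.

Load 1 — applied couple M₀=8 kN·m at a=15/2 m (b=L-a=5/2):
  θ_1 = M₀a/EI  [x>a] = 8·(15/2)/100000 = 3/5000 rad
Load 2 — triangular load w₀=10 kN/m (0→w₀ over full span):
  θ_2 = (w₀Lx²/4-w₀L²x/3-w₀x⁴/(24L))/EI = (10·10·8²/4-10·10²·8/3-10·8⁴/(24·10))/100000 = -116/9375 rad
Superposition: θ = Σ θ_i = -883/75000 rad ≈ -0.011773 rad

θ(8) = -883/75000 rad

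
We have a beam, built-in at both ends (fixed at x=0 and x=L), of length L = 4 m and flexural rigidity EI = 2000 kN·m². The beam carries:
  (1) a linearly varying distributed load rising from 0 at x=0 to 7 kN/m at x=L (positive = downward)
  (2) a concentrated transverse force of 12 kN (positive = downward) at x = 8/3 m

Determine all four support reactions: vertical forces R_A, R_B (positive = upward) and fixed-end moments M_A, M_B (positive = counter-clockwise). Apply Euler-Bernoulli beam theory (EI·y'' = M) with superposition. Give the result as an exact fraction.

R_A = 329/45 kN, M_A = 328/45 kN·m, R_B = 841/45 kN, M_B = -572/45 kN·m

Load 1 — triangular load w₀=7 kN/m (0→w₀ over full span):
  R_A = 3w₀L/20 = 3·7·4/20 = 21/5 kN
  M_A = w₀L²/30 = 7·4²/30 = 56/15 kN·m
  R_B = 7w₀L/20 = 7·7·4/20 = 49/5 kN
  M_B = -w₀L²/20 = -7·4²/20 = -28/5 kN·m
Load 2 — point force P=12 kN at a=8/3 m (b=L-a=4/3):
  R_A = Pb²(3a+b)/L³ = 12·(4/3)²·(3·(8/3)+(4/3))/4³ = 28/9 kN
  M_A = Pab²/L² = 12·(8/3)·(4/3)²/4² = 32/9 kN·m
  R_B = Pa²(a+3b)/L³ = 12·(8/3)²·((8/3)+3·(4/3))/4³ = 80/9 kN
  M_B = -Pa²b/L² = -12·(8/3)²·(4/3)/4² = -64/9 kN·m
Superposition: R_A = 329/45 kN, M_A = 328/45 kN·m, R_B = 841/45 kN, M_B = -572/45 kN·m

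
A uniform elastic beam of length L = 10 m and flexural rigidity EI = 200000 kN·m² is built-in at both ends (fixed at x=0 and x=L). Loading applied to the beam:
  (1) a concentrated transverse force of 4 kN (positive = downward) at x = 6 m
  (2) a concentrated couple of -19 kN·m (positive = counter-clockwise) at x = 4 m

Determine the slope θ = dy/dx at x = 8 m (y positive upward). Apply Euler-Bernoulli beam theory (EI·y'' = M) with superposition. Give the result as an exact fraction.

Load 1 — point force P=4 kN at a=6 m (b=L-a=4):
  θ_1 = Pa²(L-x)(2bL-(3b+a)(L-x))/(2L³EI)  [x>a] = 4·6²·(10-8)·(2·4·10-(3·4+6)·(10-8))/(2·10³·200000) = 99/3125000 rad
Load 2 — applied couple M₀=-19 kN·m at a=4 m (b=L-a=6):
  θ_2 = (R_Ax²/2 - M_Ax - M₀(x-a))/EI  [x>a] with R_A=-342/125, M_A=-57/25 = ((-342/125)·8²/2 - (-57/25)·8 - (-19)·(8-4))/200000 = 209/6250000 rad
Superposition: θ = Σ θ_i = 407/6250000 rad ≈ 0.000065 rad

θ(8) = 407/6250000 rad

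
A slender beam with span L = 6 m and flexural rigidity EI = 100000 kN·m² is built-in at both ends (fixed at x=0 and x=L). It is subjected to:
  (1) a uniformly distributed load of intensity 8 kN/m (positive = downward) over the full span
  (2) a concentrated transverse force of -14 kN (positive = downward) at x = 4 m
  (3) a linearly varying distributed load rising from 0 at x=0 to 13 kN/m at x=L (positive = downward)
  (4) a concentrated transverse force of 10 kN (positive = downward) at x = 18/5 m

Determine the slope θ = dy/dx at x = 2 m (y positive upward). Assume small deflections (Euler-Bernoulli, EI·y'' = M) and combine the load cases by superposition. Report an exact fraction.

θ(2) = -3241/16875000 rad

Load 1 — uniform load w=8 kN/m over full span:
  θ_1 = -wx(L-x)(L-2x)/(12EI) = -8·2·(6-2)·(6-2·2)/(12·100000) = -1/9375 rad
Load 2 — point force P=-14 kN at a=4 m (b=L-a=2):
  θ_2 = -Pb²x(2aL-(3a+b)x)/(2L³EI)  [x≤a] = -(-14)·2²·2·(2·4·6-(3·4+2)·2)/(2·6³·100000) = 7/135000 rad
Load 3 — triangular load w₀=13 kN/m (0→w₀ over full span):
  θ_3 = -w₀(2x(L-x)(L-2x)(x+2L)+x²(L-x)²)/(120LEI) = -13·(2·2·(6-2)·(6-2·2)·(2+2·6)+2²·(6-2)²)/(120·6·100000) = -13/140625 rad
Load 4 — point force P=10 kN at a=18/5 m (b=L-a=12/5):
  θ_4 = -Pb²x(2aL-(3a+b)x)/(2L³EI)  [x≤a] = -10·(12/5)²·2·(2·(18/5)·6-(3·(18/5)+(12/5))·2)/(2·6³·100000) = -7/156250 rad
Superposition: θ = Σ θ_i = -3241/16875000 rad ≈ -0.000192 rad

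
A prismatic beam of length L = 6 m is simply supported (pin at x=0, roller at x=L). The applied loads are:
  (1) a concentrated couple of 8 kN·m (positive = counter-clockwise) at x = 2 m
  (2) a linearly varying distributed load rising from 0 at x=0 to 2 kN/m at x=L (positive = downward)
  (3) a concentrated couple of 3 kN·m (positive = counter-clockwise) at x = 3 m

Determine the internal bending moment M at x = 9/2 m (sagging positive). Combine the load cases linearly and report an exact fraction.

M(9/2) = 19/16 kN·m

Load 1 — applied couple M₀=8 kN·m at a=2 m (b=L-a=4):
  M_1 = M₀x/L - M₀  [x>a] = 8·(9/2)/6 - 8 = -2 kN·m
Load 2 — triangular load w₀=2 kN/m (0→w₀ over full span):
  M_2 = w₀Lx/6 - w₀x³/(6L) = 2·6·(9/2)/6 - 2·(9/2)³/(6·6) = 63/16 kN·m
Load 3 — applied couple M₀=3 kN·m at a=3 m (b=L-a=3):
  M_3 = M₀x/L - M₀  [x>a] = 3·(9/2)/6 - 3 = -3/4 kN·m
Superposition: M = Σ M_i = 19/16 kN·m ≈ 1.187500 kN·m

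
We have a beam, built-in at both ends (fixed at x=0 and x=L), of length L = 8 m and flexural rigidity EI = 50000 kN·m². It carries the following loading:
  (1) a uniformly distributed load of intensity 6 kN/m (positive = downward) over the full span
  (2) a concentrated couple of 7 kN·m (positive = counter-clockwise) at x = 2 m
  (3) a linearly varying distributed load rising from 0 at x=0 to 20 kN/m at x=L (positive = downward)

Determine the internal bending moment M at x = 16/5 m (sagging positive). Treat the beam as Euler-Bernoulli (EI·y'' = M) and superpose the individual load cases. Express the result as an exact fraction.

Load 1 — uniform load w=6 kN/m over full span:
  M_1 = wLx/2 - wL²/12 - wx²/2 = 6·8·(16/5)/2 - 6·8²/12 - 6·(16/5)²/2 = 352/25 kN·m
Load 2 — applied couple M₀=7 kN·m at a=2 m (b=L-a=6):
  M_2 = R_Ax - M_A - M₀  [x>a] with R_A=63/64, M_A=-21/16 = (63/64)·(16/5) - (-21/16) - 7 = -203/80 kN·m
Load 3 — triangular load w₀=20 kN/m (0→w₀ over full span):
  M_3 = 3w₀Lx/20 - w₀L²/30 - w₀x³/(6L) = 3·20·8·(16/5)/20 - 20·8²/30 - 20·(16/5)³/(6·8) = 512/25 kN·m
Superposition: M = Σ M_i = 12809/400 kN·m ≈ 32.022500 kN·m

M(16/5) = 12809/400 kN·m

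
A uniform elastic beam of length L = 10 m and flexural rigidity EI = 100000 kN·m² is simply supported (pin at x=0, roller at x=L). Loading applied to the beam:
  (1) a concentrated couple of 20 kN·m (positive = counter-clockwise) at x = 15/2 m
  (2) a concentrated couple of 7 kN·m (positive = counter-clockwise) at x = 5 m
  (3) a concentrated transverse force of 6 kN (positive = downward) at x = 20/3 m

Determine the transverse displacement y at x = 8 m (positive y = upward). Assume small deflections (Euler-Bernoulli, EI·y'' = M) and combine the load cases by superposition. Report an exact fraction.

Load 1 — applied couple M₀=20 kN·m at a=15/2 m (b=L-a=5/2):
  y_1 = (M₀x³/(6L)-M₀(x-a)²/2+C₁x)/EI  [x>a] with C₁=M₀(3b²-L²)/(6L)=-325/12 = (20·8³/(6·10)-20·(8-(15/2))²/2+(-325/12)·8)/100000 = -97/200000 m
Load 2 — applied couple M₀=7 kN·m at a=5 m (b=L-a=5):
  y_2 = (M₀x³/(6L)-M₀(x-a)²/2+C₁x)/EI  [x>a] with C₁=M₀(3b²-L²)/(6L)=-35/12 = (7·8³/(6·10)-7·(8-5)²/2+(-35/12)·8)/100000 = 49/1000000 m
Load 3 — point force P=6 kN at a=20/3 m (b=L-a=10/3):
  y_3 = -Pa(L-x)(2Lx-a²-x²)/(6LEI)  [x>a] = -6·(20/3)·(10-8)·(2·10·8-(20/3)²-8²)/(6·10·100000) = -58/84375 m
Superposition: y = Σ y_i = -7583/6750000 m ≈ -0.001123 m

y(8) = -7583/6750000 m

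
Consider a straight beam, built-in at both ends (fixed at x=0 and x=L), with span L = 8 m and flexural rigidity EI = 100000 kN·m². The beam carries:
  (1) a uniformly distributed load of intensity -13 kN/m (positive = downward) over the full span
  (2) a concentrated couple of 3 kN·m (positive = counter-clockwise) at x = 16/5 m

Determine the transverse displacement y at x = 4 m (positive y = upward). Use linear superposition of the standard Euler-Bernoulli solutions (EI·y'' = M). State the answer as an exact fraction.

Load 1 — uniform load w=-13 kN/m over full span:
  y_1 = -wx²(L-x)²/(24EI) = -(-13)·4²·(8-4)²/(24·100000) = 13/9375 m
Load 2 — applied couple M₀=3 kN·m at a=16/5 m (b=L-a=24/5):
  y_2 = (R_Ax³/6 - M_Ax²/2 - M₀(x-a)²/2)/EI  [x>a] with R_A=27/50, M_A=9/25 = ((27/50)·4³/6 - (9/25)·4²/2 - 3·(4-(16/5))²/2)/100000 = 3/156250 m
Superposition: y = Σ y_i = 659/468750 m ≈ 0.001406 m

y(4) = 659/468750 m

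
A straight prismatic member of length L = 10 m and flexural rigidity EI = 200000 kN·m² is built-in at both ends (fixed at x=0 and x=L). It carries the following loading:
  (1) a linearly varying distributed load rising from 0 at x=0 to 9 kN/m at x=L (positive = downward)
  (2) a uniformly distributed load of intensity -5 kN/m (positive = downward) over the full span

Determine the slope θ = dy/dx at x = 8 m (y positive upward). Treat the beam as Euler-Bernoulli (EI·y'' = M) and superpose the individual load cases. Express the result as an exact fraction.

θ(8) = -1/125000 rad

Load 1 — triangular load w₀=9 kN/m (0→w₀ over full span):
  θ_1 = -w₀(2x(L-x)(L-2x)(x+2L)+x²(L-x)²)/(120LEI) = -9·(2·8·(10-8)·(10-2·8)·(8+2·10)+8²·(10-8)²)/(120·10·200000) = 3/15625 rad
Load 2 — uniform load w=-5 kN/m over full span:
  θ_2 = -wx(L-x)(L-2x)/(12EI) = -(-5)·8·(10-8)·(10-2·8)/(12·200000) = -1/5000 rad
Superposition: θ = Σ θ_i = -1/125000 rad ≈ -0.000008 rad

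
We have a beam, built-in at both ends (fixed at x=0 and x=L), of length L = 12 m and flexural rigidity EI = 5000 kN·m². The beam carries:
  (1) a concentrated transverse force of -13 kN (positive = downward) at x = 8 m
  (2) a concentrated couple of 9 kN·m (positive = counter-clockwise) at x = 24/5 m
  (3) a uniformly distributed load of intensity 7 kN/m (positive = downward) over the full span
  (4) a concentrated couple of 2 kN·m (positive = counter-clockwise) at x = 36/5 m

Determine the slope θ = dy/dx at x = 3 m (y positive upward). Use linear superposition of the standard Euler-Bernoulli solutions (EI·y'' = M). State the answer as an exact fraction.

θ(3) = -3711/250000 rad

Load 1 — point force P=-13 kN at a=8 m (b=L-a=4):
  θ_1 = -Pb²x(2aL-(3a+b)x)/(2L³EI)  [x≤a] = -(-13)·4²·3·(2·8·12-(3·8+4)·3)/(2·12³·5000) = 39/10000 rad
Load 2 — applied couple M₀=9 kN·m at a=24/5 m (b=L-a=36/5):
  θ_2 = (R_Ax²/2 - M_Ax)/EI  [x≤a] with R_A=27/25, M_A=27/25 = ((27/25)·3²/2 - (27/25)·3)/5000 = 81/250000 rad
Load 3 — uniform load w=7 kN/m over full span:
  θ_3 = -wx(L-x)(L-2x)/(12EI) = -7·3·(12-3)·(12-2·3)/(12·5000) = -189/10000 rad
Load 4 — applied couple M₀=2 kN·m at a=36/5 m (b=L-a=24/5):
  θ_4 = (R_Ax²/2 - M_Ax)/EI  [x≤a] with R_A=6/25, M_A=16/25 = ((6/25)·3²/2 - (16/25)·3)/5000 = -21/125000 rad
Superposition: θ = Σ θ_i = -3711/250000 rad ≈ -0.014844 rad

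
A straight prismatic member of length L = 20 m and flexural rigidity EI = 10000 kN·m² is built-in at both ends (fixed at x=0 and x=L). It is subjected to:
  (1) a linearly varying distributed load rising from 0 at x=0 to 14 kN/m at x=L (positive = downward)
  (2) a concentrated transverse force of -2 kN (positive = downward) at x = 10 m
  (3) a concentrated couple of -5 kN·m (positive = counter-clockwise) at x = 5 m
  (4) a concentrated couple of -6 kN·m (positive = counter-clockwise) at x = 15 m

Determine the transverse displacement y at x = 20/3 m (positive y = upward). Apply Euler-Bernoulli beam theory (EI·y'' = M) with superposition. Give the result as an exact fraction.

Load 1 — triangular load w₀=14 kN/m (0→w₀ over full span):
  y_1 = -w₀x²(L-x)²(x+2L)/(120LEI) = -14·(20/3)²·(20-(20/3))²·((20/3)+2·20)/(120·20·10000) = -784/3645 m
Load 2 — point force P=-2 kN at a=10 m (b=L-a=10):
  y_2 = -Pb²x²(3aL-(3a+b)x)/(6L³EI)  [x≤a] = -(-2)·10²·(20/3)²·(3·10·20-(3·10+10)·(20/3))/(6·20³·10000) = 1/162 m
Load 3 — applied couple M₀=-5 kN·m at a=5 m (b=L-a=15):
  y_3 = (R_Ax³/6 - M_Ax²/2 - M₀(x-a)²/2)/EI  [x>a] with R_A=-9/32, M_A=15/16 = ((-9/32)·(20/3)³/6 - (15/16)·(20/3)²/2 - (-5)·((20/3)-5)²/2)/10000 = -1/360 m
Load 4 — applied couple M₀=-6 kN·m at a=15 m (b=L-a=5):
  y_4 = (R_Ax³/6 - M_Ax²/2)/EI  [x≤a] with R_A=-27/80, M_A=-15/8 = ((-27/80)·(20/3)³/6 - (-15/8)·(20/3)²/2)/10000 = 1/400 m
Superposition: y = Σ y_i = -61001/291600 m ≈ -0.209194 m

y(20/3) = -61001/291600 m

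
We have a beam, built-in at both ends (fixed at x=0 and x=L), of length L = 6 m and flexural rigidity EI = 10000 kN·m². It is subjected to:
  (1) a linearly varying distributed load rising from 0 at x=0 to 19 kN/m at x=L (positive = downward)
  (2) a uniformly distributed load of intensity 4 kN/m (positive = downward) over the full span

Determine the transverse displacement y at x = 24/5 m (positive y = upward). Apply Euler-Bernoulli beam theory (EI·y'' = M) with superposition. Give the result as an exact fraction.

y(24/5) = -19764/9765625 m

Load 1 — triangular load w₀=19 kN/m (0→w₀ over full span):
  y_1 = -w₀x²(L-x)²(x+2L)/(120LEI) = -19·(24/5)²·(6-(24/5))²·((24/5)+2·6)/(120·6·10000) = -14364/9765625 m
Load 2 — uniform load w=4 kN/m over full span:
  y_2 = -wx²(L-x)²/(24EI) = -4·(24/5)²·(6-(24/5))²/(24·10000) = -216/390625 m
Superposition: y = Σ y_i = -19764/9765625 m ≈ -0.002024 m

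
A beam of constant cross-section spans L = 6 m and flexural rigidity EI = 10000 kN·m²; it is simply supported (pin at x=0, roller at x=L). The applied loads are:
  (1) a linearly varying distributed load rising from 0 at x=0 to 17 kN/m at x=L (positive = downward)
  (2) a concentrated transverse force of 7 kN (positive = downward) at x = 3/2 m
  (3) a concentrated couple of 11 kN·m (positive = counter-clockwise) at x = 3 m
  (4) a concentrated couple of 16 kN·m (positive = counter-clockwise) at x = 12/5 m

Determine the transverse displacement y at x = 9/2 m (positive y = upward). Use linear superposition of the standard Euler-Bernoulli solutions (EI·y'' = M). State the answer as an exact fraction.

Load 1 — triangular load w₀=17 kN/m (0→w₀ over full span):
  y_1 = -w₀x(7L⁴-10L²x²+3x⁴)/(360LEI) = -17·(9/2)·(7·6⁴-10·6²·(9/2)²+3·(9/2)⁴)/(360·6·10000) = -54621/5120000 m
Load 2 — point force P=7 kN at a=3/2 m (b=L-a=9/2):
  y_2 = -Pa(L-x)(2Lx-a²-x²)/(6LEI)  [x>a] = -7·(3/2)·(6-(9/2))·(2·6·(9/2)-(3/2)²-(9/2)²)/(6·6·10000) = -441/320000 m
Load 3 — applied couple M₀=11 kN·m at a=3 m (b=L-a=3):
  y_3 = (M₀x³/(6L)-M₀(x-a)²/2+C₁x)/EI  [x>a] with C₁=M₀(3b²-L²)/(6L)=-11/4 = (11·(9/2)³/(6·6)-11·((9/2)-3)²/2+(-11/4)·(9/2))/10000 = 99/320000 m
Load 4 — applied couple M₀=16 kN·m at a=12/5 m (b=L-a=18/5):
  y_4 = (M₀x³/(6L)-M₀(x-a)²/2+C₁x)/EI  [x>a] with C₁=M₀(3b²-L²)/(6L)=32/25 = (16·(9/2)³/(6·6)-16·((9/2)-(12/5))²/2+(32/25)·(9/2))/10000 = 549/500000 m
Superposition: y = Σ y_i = -1361781/128000000 m ≈ -0.010639 m

y(9/2) = -1361781/128000000 m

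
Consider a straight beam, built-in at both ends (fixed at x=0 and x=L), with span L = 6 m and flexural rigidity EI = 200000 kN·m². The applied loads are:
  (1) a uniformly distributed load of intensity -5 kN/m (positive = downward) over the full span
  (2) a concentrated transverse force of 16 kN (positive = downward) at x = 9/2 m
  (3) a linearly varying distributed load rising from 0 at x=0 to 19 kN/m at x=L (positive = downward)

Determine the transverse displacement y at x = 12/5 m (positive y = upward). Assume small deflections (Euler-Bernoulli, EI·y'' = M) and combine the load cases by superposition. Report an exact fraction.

y(12/5) = -78183/781250000 m

Load 1 — uniform load w=-5 kN/m over full span:
  y_1 = -wx²(L-x)²/(24EI) = -(-5)·(12/5)²·(6-(12/5))²/(24·200000) = 243/3125000 m
Load 2 — point force P=16 kN at a=9/2 m (b=L-a=3/2):
  y_2 = -Pb²x²(3aL-(3a+b)x)/(6L³EI)  [x≤a] = -16·(3/2)²·(12/5)²·(3·(9/2)·6-(3·(9/2)+(3/2))·(12/5))/(6·6³·200000) = -9/250000 m
Load 3 — triangular load w₀=19 kN/m (0→w₀ over full span):
  y_3 = -w₀x²(L-x)²(x+2L)/(120LEI) = -19·(12/5)²·(6-(12/5))²·((12/5)+2·6)/(120·6·200000) = -13851/97656250 m
Superposition: y = Σ y_i = -78183/781250000 m ≈ -0.000100 m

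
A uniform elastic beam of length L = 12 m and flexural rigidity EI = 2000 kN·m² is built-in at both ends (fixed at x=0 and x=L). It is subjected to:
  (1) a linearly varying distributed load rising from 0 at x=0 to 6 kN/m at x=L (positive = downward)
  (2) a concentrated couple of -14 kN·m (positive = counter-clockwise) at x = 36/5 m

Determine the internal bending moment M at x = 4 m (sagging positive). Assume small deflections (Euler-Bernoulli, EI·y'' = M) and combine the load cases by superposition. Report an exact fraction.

M(4) = 512/75 kN·m

Load 1 — triangular load w₀=6 kN/m (0→w₀ over full span):
  M_1 = 3w₀Lx/20 - w₀L²/30 - w₀x³/(6L) = 3·6·12·4/20 - 6·12²/30 - 6·4³/(6·12) = 136/15 kN·m
Load 2 — applied couple M₀=-14 kN·m at a=36/5 m (b=L-a=24/5):
  M_2 = R_Ax - M_A  [x≤a] with R_A=-42/25, M_A=-112/25 = (-42/25)·4 - (-112/25) = -56/25 kN·m
Superposition: M = Σ M_i = 512/75 kN·m ≈ 6.826667 kN·m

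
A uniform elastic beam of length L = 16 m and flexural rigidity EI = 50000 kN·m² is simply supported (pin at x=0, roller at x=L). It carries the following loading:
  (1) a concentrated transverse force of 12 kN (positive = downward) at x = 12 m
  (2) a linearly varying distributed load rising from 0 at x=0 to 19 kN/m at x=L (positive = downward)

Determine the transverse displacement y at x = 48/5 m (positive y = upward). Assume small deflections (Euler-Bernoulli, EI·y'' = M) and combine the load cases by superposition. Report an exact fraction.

Load 1 — point force P=12 kN at a=12 m (b=L-a=4):
  y_1 = -Pbx(L²-b²-x²)/(6LEI)  [x≤a] = -12·4·(48/5)·(16²-4²-(48/5)²)/(6·16·50000) = -5544/390625 m
Load 2 — triangular load w₀=19 kN/m (0→w₀ over full span):
  y_2 = -w₀x(7L⁴-10L²x²+3x⁴)/(360LEI) = -19·(48/5)·(7·16⁴-10·16²·(48/5)²+3·(48/5)⁴)/(360·16·50000) = -23035904/146484375 m
Superposition: y = Σ y_i = -25114904/146484375 m ≈ -0.171451 m

y(48/5) = -25114904/146484375 m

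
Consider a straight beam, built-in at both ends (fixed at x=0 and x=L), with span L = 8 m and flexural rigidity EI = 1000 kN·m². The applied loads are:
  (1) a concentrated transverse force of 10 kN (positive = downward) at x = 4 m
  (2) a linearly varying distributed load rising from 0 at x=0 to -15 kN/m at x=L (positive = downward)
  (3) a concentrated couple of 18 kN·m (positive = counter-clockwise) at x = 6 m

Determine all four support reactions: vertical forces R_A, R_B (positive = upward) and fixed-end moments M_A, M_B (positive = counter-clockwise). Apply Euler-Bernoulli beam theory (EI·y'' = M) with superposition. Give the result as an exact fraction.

R_A = -335/32 kN, M_A = -131/8 kN·m, R_B = -1265/32 kN, M_B = 277/8 kN·m

Load 1 — point force P=10 kN at a=4 m (b=L-a=4):
  R_A = Pb²(3a+b)/L³ = 10·4²·(3·4+4)/8³ = 5 kN
  M_A = Pab²/L² = 10·4·4²/8² = 10 kN·m
  R_B = Pa²(a+3b)/L³ = 10·4²·(4+3·4)/8³ = 5 kN
  M_B = -Pa²b/L² = -10·4²·4/8² = -10 kN·m
Load 2 — triangular load w₀=-15 kN/m (0→w₀ over full span):
  R_A = 3w₀L/20 = 3·(-15)·8/20 = -18 kN
  M_A = w₀L²/30 = (-15)·8²/30 = -32 kN·m
  R_B = 7w₀L/20 = 7·(-15)·8/20 = -42 kN
  M_B = -w₀L²/20 = -(-15)·8²/20 = 48 kN·m
Load 3 — applied couple M₀=18 kN·m at a=6 m (b=L-a=2):
  R_A = 6M₀ab/L³ = 6·18·6·2/8³ = 81/32 kN
  M_A = M₀b(2a-b)/L² = 18·2·(2·6-2)/8² = 45/8 kN·m
  R_B = -6M₀ab/L³ = -6·18·6·2/8³ = -81/32 kN
  M_B = M₀a(2b-a)/L² = 18·6·(2·2-6)/8² = -27/8 kN·m
Superposition: R_A = -335/32 kN, M_A = -131/8 kN·m, R_B = -1265/32 kN, M_B = 277/8 kN·m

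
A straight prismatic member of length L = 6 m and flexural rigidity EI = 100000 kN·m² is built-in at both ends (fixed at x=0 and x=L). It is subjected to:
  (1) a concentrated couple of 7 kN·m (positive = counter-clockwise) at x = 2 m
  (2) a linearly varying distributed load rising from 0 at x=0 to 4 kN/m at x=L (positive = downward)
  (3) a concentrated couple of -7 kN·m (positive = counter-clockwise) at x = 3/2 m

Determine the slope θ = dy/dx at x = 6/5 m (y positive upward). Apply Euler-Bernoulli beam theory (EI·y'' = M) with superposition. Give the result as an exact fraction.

Load 1 — applied couple M₀=7 kN·m at a=2 m (b=L-a=4):
  θ_1 = (R_Ax²/2 - M_Ax)/EI  [x≤a] with R_A=14/9, M_A=0 = ((14/9)·(6/5)²/2 - 0·(6/5))/100000 = 7/625000 rad
Load 2 — triangular load w₀=4 kN/m (0→w₀ over full span):
  θ_2 = -w₀(2x(L-x)(L-2x)(x+2L)+x²(L-x)²)/(120LEI) = -4·(2·(6/5)·(6-(6/5))·(6-2·(6/5))·((6/5)+2·6)+(6/5)²·(6-(6/5))²)/(120·6·100000) = -63/1953125 rad
Load 3 — applied couple M₀=-7 kN·m at a=3/2 m (b=L-a=9/2):
  θ_3 = (R_Ax²/2 - M_Ax)/EI  [x≤a] with R_A=-21/16, M_A=21/16 = ((-21/16)·(6/5)²/2 - (21/16)·(6/5))/100000 = -63/2500000 rad
Superposition: θ = Σ θ_i = -2891/62500000 rad ≈ -0.000046 rad

θ(6/5) = -2891/62500000 rad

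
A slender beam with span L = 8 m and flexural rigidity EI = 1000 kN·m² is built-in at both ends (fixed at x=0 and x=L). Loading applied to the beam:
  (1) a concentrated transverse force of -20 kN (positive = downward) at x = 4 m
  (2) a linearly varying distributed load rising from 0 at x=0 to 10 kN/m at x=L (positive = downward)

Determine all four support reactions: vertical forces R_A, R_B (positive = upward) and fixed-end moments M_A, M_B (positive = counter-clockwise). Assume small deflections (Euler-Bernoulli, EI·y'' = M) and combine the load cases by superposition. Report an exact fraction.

Load 1 — point force P=-20 kN at a=4 m (b=L-a=4):
  R_A = Pb²(3a+b)/L³ = (-20)·4²·(3·4+4)/8³ = -10 kN
  M_A = Pab²/L² = (-20)·4·4²/8² = -20 kN·m
  R_B = Pa²(a+3b)/L³ = (-20)·4²·(4+3·4)/8³ = -10 kN
  M_B = -Pa²b/L² = -(-20)·4²·4/8² = 20 kN·m
Load 2 — triangular load w₀=10 kN/m (0→w₀ over full span):
  R_A = 3w₀L/20 = 3·10·8/20 = 12 kN
  M_A = w₀L²/30 = 10·8²/30 = 64/3 kN·m
  R_B = 7w₀L/20 = 7·10·8/20 = 28 kN
  M_B = -w₀L²/20 = -10·8²/20 = -32 kN·m
Superposition: R_A = 2 kN, M_A = 4/3 kN·m, R_B = 18 kN, M_B = -12 kN·m

R_A = 2 kN, M_A = 4/3 kN·m, R_B = 18 kN, M_B = -12 kN·m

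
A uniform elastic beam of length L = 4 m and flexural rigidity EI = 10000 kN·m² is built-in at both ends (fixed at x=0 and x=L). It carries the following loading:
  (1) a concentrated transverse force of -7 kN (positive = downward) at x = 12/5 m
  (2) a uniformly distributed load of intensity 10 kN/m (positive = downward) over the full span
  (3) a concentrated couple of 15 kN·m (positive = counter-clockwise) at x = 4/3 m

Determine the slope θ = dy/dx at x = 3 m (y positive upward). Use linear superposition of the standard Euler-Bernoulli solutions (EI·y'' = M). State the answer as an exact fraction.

Load 1 — point force P=-7 kN at a=12/5 m (b=L-a=8/5):
  θ_1 = Pa²(L-x)(2bL-(3b+a)(L-x))/(2L³EI)  [x>a] = (-7)·(12/5)²·(4-3)·(2·(8/5)·4-(3·(8/5)+(12/5))·(4-3))/(2·4³·10000) = -441/2500000 rad
Load 2 — uniform load w=10 kN/m over full span:
  θ_2 = -wx(L-x)(L-2x)/(12EI) = -10·3·(4-3)·(4-2·3)/(12·10000) = 1/2000 rad
Load 3 — applied couple M₀=15 kN·m at a=4/3 m (b=L-a=8/3):
  θ_3 = (R_Ax²/2 - M_Ax - M₀(x-a))/EI  [x>a] with R_A=5, M_A=0 = (5·3²/2 - 0·3 - 15·(3-(4/3)))/10000 = -1/4000 rad
Superposition: θ = Σ θ_i = 23/312500 rad ≈ 0.000074 rad

θ(3) = 23/312500 rad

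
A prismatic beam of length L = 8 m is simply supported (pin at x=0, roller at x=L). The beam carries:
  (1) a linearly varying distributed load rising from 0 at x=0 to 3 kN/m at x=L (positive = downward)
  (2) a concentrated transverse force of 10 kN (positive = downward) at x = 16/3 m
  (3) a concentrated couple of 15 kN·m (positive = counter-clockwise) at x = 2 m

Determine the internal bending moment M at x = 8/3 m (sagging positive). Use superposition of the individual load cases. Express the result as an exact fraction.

M(8/3) = 226/27 kN·m

Load 1 — triangular load w₀=3 kN/m (0→w₀ over full span):
  M_1 = w₀Lx/6 - w₀x³/(6L) = 3·8·(8/3)/6 - 3·(8/3)³/(6·8) = 256/27 kN·m
Load 2 — point force P=10 kN at a=16/3 m (b=L-a=8/3):
  M_2 = Pbx/L  [x≤a] = 10·(8/3)·(8/3)/8 = 80/9 kN·m
Load 3 — applied couple M₀=15 kN·m at a=2 m (b=L-a=6):
  M_3 = M₀x/L - M₀  [x>a] = 15·(8/3)/8 - 15 = -10 kN·m
Superposition: M = Σ M_i = 226/27 kN·m ≈ 8.370370 kN·m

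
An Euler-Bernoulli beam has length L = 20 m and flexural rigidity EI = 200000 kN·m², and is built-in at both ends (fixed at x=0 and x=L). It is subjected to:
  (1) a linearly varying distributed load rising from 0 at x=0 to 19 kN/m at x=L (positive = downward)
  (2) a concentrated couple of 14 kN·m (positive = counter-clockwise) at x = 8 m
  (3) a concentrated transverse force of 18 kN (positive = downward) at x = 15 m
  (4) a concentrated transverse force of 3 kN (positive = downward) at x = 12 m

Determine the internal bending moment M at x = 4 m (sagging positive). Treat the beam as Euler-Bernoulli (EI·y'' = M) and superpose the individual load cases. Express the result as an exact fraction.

M(4) = -120827/3000 kN·m

Load 1 — triangular load w₀=19 kN/m (0→w₀ over full span):
  M_1 = 3w₀Lx/20 - w₀L²/30 - w₀x³/(6L) = 3·19·20·4/20 - 19·20²/30 - 19·4³/(6·20) = -532/15 kN·m
Load 2 — applied couple M₀=14 kN·m at a=8 m (b=L-a=12):
  M_2 = R_Ax - M_A  [x≤a] with R_A=126/125, M_A=42/25 = (126/125)·4 - (42/25) = 294/125 kN·m
Load 3 — point force P=18 kN at a=15 m (b=L-a=5):
  M_3 = Pb²(3a+b)x/L³ - Pab²/L²  [x≤a] = 18·5²·(3·15+5)·4/20³ - 18·15·5²/20² = -45/8 kN·m
Load 4 — point force P=3 kN at a=12 m (b=L-a=8):
  M_4 = Pb²(3a+b)x/L³ - Pab²/L²  [x≤a] = 3·8²·(3·12+8)·4/20³ - 3·12·8²/20² = -192/125 kN·m
Superposition: M = Σ M_i = -120827/3000 kN·m ≈ -40.275667 kN·m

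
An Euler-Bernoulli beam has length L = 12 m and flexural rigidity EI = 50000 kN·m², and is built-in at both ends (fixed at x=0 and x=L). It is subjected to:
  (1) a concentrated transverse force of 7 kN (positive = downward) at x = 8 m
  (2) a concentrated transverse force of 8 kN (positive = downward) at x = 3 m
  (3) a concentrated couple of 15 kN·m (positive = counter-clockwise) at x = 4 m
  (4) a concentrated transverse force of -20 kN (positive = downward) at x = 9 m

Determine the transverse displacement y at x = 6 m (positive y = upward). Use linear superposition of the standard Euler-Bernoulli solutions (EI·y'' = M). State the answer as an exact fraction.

y(6) = 7/9375 m

Load 1 — point force P=7 kN at a=8 m (b=L-a=4):
  y_1 = -Pb²x²(3aL-(3a+b)x)/(6L³EI)  [x≤a] = -7·4²·6²·(3·8·12-(3·8+4)·6)/(6·12³·50000) = -7/7500 m
Load 2 — point force P=8 kN at a=3 m (b=L-a=9):
  y_2 = -Pa²(L-x)²(3bL-(3b+a)(L-x))/(6L³EI)  [x>a] = -8·3²·(12-6)²·(3·9·12-(3·9+3)·(12-6))/(6·12³·50000) = -9/12500 m
Load 3 — applied couple M₀=15 kN·m at a=4 m (b=L-a=8):
  y_3 = (R_Ax³/6 - M_Ax²/2 - M₀(x-a)²/2)/EI  [x>a] with R_A=5/3, M_A=0 = ((5/3)·6³/6 - 0·6²/2 - 15·(6-4)²/2)/50000 = 3/5000 m
Load 4 — point force P=-20 kN at a=9 m (b=L-a=3):
  y_4 = -Pb²x²(3aL-(3a+b)x)/(6L³EI)  [x≤a] = -(-20)·3²·6²·(3·9·12-(3·9+3)·6)/(6·12³·50000) = 9/5000 m
Superposition: y = Σ y_i = 7/9375 m ≈ 0.000747 m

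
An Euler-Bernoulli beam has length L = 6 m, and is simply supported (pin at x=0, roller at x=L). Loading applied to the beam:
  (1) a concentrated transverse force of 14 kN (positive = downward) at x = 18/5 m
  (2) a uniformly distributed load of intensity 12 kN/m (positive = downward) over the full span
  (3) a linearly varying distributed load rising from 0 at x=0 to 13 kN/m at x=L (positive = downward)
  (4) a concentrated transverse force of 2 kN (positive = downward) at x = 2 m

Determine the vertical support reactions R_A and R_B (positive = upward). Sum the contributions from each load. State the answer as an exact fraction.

R_A = 839/15 kN, R_B = 1066/15 kN

Load 1 — point force P=14 kN at a=18/5 m (b=L-a=12/5):
  R_A = Pb/L = 14·(12/5)/6 = 28/5 kN
  R_B = Pa/L = 14·(18/5)/6 = 42/5 kN
Load 2 — uniform load w=12 kN/m over full span:
  R_A = wL/2 = 12·6/2 = 36 kN
  R_B = wL/2 = 12·6/2 = 36 kN
Load 3 — triangular load w₀=13 kN/m (0→w₀ over full span):
  R_A = w₀L/6 = 13·6/6 = 13 kN
  R_B = w₀L/3 = 13·6/3 = 26 kN
Load 4 — point force P=2 kN at a=2 m (b=L-a=4):
  R_A = Pb/L = 2·4/6 = 4/3 kN
  R_B = Pa/L = 2·2/6 = 2/3 kN
Superposition: R_A = 839/15 kN, R_B = 1066/15 kN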